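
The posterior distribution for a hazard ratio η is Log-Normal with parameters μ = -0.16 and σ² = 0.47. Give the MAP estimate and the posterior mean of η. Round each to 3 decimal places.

MAP = 0.533, posterior mean = 1.078

Mode = exp(μ − σ²) = exp(-0.63) = 0.533.
Mean = exp(μ + σ²/2) = exp(0.075) = 1.078.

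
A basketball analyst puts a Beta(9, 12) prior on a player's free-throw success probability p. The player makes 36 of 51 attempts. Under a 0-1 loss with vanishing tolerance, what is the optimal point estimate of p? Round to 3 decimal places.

0.629

Posterior: Beta(9+36, 12+15) = Beta(45, 27).
Mode = (45−1)/(45+27−2) = 44/70 = 0.629.
Mean = 45/(45+27) = 45/72 = 0.625.
This is the posterior mode — the MAP estimate.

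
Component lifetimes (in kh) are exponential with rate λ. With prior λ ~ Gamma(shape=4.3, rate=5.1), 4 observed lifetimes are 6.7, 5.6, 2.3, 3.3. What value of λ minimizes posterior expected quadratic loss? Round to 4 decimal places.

Σ times = 17.9. Posterior: Gamma(shape = 4.3+4 = 8.3, rate = 5.1+17.9 = 23.0).
Mode = (α−1)/β = 7.3/23.0 = 0.3174.
Mean = α/β = 8.3/23.0 = 0.3609.
Quadratic loss ⇒ the optimal estimator is the posterior mean.

0.3609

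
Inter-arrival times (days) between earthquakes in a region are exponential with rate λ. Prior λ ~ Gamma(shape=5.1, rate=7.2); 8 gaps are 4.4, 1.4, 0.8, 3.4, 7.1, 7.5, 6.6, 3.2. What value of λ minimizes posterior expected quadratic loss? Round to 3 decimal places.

0.315

Σ times = 34.4. Posterior: Gamma(shape = 5.1+8 = 13.1, rate = 7.2+34.4 = 41.6).
Mode = (α−1)/β = 12.1/41.6 = 0.291.
Mean = α/β = 13.1/41.6 = 0.315.
Quadratic loss ⇒ the optimal estimator is the posterior mean.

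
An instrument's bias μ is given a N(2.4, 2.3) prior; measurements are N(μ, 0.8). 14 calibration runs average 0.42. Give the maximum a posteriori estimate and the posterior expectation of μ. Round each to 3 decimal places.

Posterior for μ is Normal. Precision-weighted mean: (1/2.3·2.4 + 14/0.8·0.42) / (1/2.3 + 14/0.8) = 0.468.
A Normal posterior is symmetric, so mode = mean.

maximum a posteriori estimate = 0.468, posterior expectation = 0.468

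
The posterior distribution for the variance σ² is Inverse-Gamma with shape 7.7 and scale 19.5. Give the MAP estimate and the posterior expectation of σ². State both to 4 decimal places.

Mode = β/(α+1) = 19.5/8.7 = 2.2414.
Mean = β/(α−1) = 19.5/6.7 = 2.9104.
Right-skewed posterior ⇒ mode < mean.

MAP = 2.2414, posterior mean = 2.9104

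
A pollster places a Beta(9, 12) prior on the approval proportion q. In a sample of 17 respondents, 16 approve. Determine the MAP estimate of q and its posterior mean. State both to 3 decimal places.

MAP = 0.667, posterior mean = 0.658

Posterior: Beta(9+16, 12+1) = Beta(25, 13).
Mode = (25−1)/(25+13−2) = 24/36 = 0.667.
Mean = 25/(25+13) = 25/38 = 0.658.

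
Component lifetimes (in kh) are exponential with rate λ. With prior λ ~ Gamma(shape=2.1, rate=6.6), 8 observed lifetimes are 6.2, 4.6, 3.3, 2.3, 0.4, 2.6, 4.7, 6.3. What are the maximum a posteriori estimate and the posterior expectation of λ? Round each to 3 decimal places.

MAP = 0.246, posterior mean = 0.273

Σ times = 30.4. Posterior: Gamma(shape = 2.1+8 = 10.1, rate = 6.6+30.4 = 37.0).
Mode = (α−1)/β = 9.1/37.0 = 0.246.
Mean = α/β = 10.1/37.0 = 0.273.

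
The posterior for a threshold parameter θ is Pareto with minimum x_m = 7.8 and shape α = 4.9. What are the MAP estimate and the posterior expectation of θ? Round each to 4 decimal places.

MAP = 7.8000, posterior mean = 9.8000

The Pareto density is strictly decreasing on [x_m, ∞), so the mode is x_m = 7.8000.
Mean = α·x_m/(α−1) = 4.9·7.8/3.9 = 9.8000.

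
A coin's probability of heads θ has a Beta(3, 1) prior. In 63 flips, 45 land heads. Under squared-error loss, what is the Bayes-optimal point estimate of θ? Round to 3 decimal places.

0.716

Posterior: Beta(3+45, 1+18) = Beta(48, 19).
Mode = (48−1)/(48+19−2) = 47/65 = 0.723.
Mean = 48/(48+19) = 48/67 = 0.716.
Squared-error loss ⇒ the optimal estimator is the posterior mean.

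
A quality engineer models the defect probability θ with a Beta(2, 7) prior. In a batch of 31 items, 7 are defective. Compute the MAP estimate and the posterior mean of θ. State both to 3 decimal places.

Posterior: Beta(2+7, 7+24) = Beta(9, 31).
Mode = (9−1)/(9+31−2) = 8/38 = 0.211.
Mean = 9/(9+31) = 9/40 = 0.225.
The mean is pulled above the mode by the posterior's right skew.

MAP = 0.211, posterior mean = 0.225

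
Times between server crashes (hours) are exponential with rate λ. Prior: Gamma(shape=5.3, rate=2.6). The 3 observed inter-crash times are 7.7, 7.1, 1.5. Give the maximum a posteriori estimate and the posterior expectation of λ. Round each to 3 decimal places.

MAP = 0.386; posterior mean = 0.439

Σ times = 16.3. Posterior: Gamma(shape = 5.3+3 = 8.3, rate = 2.6+16.3 = 18.9).
Mode = (α−1)/β = 7.3/18.9 = 0.386.
Mean = α/β = 8.3/18.9 = 0.439.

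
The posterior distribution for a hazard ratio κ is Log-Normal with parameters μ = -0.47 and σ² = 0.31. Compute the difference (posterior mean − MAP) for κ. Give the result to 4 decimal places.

0.2714

Mode = exp(μ − σ²) = exp(-0.78) = 0.4584.
Mean = exp(μ + σ²/2) = exp(-0.315) = 0.7298.
Difference = 0.7298 − 0.4584 = 0.2714.
Right-skewed posterior ⇒ mode < mean.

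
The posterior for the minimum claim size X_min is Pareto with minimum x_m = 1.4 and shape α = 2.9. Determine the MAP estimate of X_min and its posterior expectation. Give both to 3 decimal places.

MAP = 1.400; posterior mean = 2.137

The Pareto density is strictly decreasing on [x_m, ∞), so the mode is x_m = 1.400.
Mean = α·x_m/(α−1) = 2.9·1.4/1.9 = 2.137.
The mean is pulled above the mode by the posterior's right skew.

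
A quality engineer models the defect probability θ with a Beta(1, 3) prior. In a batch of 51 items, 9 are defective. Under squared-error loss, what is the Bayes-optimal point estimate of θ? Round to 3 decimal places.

Posterior: Beta(1+9, 3+42) = Beta(10, 45).
Mode = (10−1)/(10+45−2) = 9/53 = 0.170.
Mean = 10/(10+45) = 10/55 = 0.182.
Squared-error loss ⇒ the optimal estimator is the posterior mean.

0.182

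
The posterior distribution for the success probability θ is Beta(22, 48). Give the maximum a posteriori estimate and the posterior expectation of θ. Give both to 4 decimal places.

MAP: 0.3088. Posterior mean: 0.3143.

Mode = (22−1)/(22+48−2) = 21/68 = 0.3088.
Mean = 22/(22+48) = 22/70 = 0.3143.
Right-skewed posterior ⇒ mode < mean.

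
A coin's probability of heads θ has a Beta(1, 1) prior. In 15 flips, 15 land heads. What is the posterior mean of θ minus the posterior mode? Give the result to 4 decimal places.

Posterior: Beta(1+15, 1+0) = Beta(16, 1).
Since β = 1 ≤ 1 and α > 1, the Beta density is monotone increasing on [0,1]; the mode is at 1.
Mean = 16/(16+1) = 0.9412.
Difference = 0.9412 − 1.0000 = -0.0588.

-0.0588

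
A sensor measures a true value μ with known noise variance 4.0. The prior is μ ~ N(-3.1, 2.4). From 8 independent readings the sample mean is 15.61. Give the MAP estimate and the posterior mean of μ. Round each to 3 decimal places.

Posterior for μ is Normal. Precision-weighted mean: (1/2.4·-3.1 + 8/4.0·15.61) / (1/2.4 + 8/4.0) = 12.384.
A Normal posterior is symmetric, so mode = mean.

MAP = 12.384; posterior mean = 12.384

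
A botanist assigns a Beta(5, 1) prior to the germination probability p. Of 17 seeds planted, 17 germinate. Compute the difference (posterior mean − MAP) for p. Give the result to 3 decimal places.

Posterior: Beta(5+17, 1+0) = Beta(22, 1).
Since β = 1 ≤ 1 and α > 1, the Beta density is monotone increasing on [0,1]; the mode is at 1.
Mean = 22/(22+1) = 0.957.
Difference = 0.957 − 1.000 = -0.043.

-0.043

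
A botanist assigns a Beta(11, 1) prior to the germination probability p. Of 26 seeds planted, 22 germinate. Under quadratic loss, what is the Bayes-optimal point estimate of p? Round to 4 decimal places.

0.8684

Posterior: Beta(11+22, 1+4) = Beta(33, 5).
Mode = (33−1)/(33+5−2) = 32/36 = 0.8889.
Mean = 33/(33+5) = 33/38 = 0.8684.
Quadratic loss ⇒ the optimal estimator is the posterior mean.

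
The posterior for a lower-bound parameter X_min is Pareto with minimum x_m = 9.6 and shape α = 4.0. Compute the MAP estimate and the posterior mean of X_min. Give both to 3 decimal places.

MAP = 9.600, posterior mean = 12.800

The Pareto density is strictly decreasing on [x_m, ∞), so the mode is x_m = 9.600.
Mean = α·x_m/(α−1) = 4.0·9.6/3.0 = 12.800.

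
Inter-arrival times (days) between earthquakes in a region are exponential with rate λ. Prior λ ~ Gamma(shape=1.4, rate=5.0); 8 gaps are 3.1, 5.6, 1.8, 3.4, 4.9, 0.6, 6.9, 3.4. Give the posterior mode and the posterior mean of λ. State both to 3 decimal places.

Σ times = 29.7. Posterior: Gamma(shape = 1.4+8 = 9.4, rate = 5.0+29.7 = 34.7).
Mode = (α−1)/β = 8.4/34.7 = 0.242.
Mean = α/β = 9.4/34.7 = 0.271.

MAP = 0.242; posterior mean = 0.271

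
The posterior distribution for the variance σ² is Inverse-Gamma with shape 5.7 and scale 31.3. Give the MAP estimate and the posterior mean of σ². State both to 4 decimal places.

Mode = β/(α+1) = 31.3/6.7 = 4.6716.
Mean = β/(α−1) = 31.3/4.7 = 6.6596.

MAP = 4.6716, posterior mean = 6.6596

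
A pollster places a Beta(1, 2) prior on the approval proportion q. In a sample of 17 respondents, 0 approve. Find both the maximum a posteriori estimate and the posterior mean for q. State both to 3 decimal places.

Posterior: Beta(1+0, 2+17) = Beta(1, 19).
Since α = 1 ≤ 1 and β > 1, the Beta density is monotone decreasing on [0,1]; the mode is at 0.
Mean = 1/(1+19) = 0.050.

MAP = 0.000, posterior mean = 0.050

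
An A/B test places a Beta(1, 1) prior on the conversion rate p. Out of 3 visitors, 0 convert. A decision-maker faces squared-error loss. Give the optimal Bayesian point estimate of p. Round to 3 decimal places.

Posterior: Beta(1+0, 1+3) = Beta(1, 4).
Since α = 1 ≤ 1 and β > 1, the Beta density is monotone decreasing on [0,1]; the mode is at 0.
Mean = 1/(1+4) = 0.200.
Squared-error loss ⇒ the optimal estimator is the posterior mean.

0.200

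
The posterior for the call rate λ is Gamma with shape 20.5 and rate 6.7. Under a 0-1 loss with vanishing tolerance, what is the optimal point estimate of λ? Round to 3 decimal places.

Mode = (α−1)/β = 19.5/6.7 = 2.910.
Mean = α/β = 20.5/6.7 = 3.060.
This is the posterior mode — the MAP estimate.

2.910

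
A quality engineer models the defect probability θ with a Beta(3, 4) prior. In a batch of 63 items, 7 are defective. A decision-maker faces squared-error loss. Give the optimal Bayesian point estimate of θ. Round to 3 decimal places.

Posterior: Beta(3+7, 4+56) = Beta(10, 60).
Mode = (10−1)/(10+60−2) = 9/68 = 0.132.
Mean = 10/(10+60) = 10/70 = 0.143.
Squared-error loss ⇒ the optimal estimator is the posterior mean.

0.143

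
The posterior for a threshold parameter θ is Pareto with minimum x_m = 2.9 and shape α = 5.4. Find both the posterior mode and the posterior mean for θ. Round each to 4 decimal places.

The Pareto density is strictly decreasing on [x_m, ∞), so the mode is x_m = 2.9000.
Mean = α·x_m/(α−1) = 5.4·2.9/4.4 = 3.5591.

MAP: 2.9000. Posterior mean: 3.5591.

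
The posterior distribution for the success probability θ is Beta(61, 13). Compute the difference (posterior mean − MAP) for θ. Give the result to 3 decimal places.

-0.009

Mode = (61−1)/(61+13−2) = 60/72 = 0.833.
Mean = 61/(61+13) = 61/74 = 0.824.
Difference = 0.824 − 0.833 = -0.009.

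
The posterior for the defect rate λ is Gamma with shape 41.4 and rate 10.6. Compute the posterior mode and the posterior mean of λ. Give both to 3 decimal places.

MAP: 3.811. Posterior mean: 3.906.

Mode = (α−1)/β = 40.4/10.6 = 3.811.
Mean = α/β = 41.4/10.6 = 3.906.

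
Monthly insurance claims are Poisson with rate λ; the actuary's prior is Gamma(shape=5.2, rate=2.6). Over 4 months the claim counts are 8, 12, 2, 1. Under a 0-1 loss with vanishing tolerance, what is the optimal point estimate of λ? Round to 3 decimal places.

Σ counts = 23. Posterior: Gamma(shape = 5.2+23 = 28.2, rate = 2.6+4 = 6.6).
Mode = (α−1)/β = 27.2/6.6 = 4.121.
Mean = α/β = 28.2/6.6 = 4.273.
This is the posterior mode — the MAP estimate.

4.121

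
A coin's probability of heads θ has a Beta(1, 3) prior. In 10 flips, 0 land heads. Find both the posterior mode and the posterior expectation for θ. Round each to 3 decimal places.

θ_MAP = 0.000, E[θ|data] = 0.071

Posterior: Beta(1+0, 3+10) = Beta(1, 13).
Since α = 1 ≤ 1 and β > 1, the Beta density is monotone decreasing on [0,1]; the mode is at 0.
Mean = 1/(1+13) = 0.071.
Right-skewed posterior ⇒ mode < mean.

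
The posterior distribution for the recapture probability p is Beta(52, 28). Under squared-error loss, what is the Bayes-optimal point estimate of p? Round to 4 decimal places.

Mode = (52−1)/(52+28−2) = 51/78 = 0.6538.
Mean = 52/(52+28) = 52/80 = 0.6500.
Squared-error loss ⇒ the optimal estimator is the posterior mean.

0.6500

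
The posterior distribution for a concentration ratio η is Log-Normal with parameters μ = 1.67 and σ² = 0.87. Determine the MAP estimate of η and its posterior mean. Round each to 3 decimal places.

Mode = exp(μ − σ²) = exp(0.80) = 2.226.
Mean = exp(μ + σ²/2) = exp(2.105) = 8.207.
The mean is pulled above the mode by the posterior's right skew.

η_MAP = 2.226, E[η|data] = 8.207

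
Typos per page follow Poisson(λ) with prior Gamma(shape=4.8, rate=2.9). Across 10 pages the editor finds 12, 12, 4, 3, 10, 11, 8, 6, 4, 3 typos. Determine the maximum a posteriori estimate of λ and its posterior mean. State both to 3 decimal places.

MAP = 5.953; posterior mean = 6.031

Σ counts = 73. Posterior: Gamma(shape = 4.8+73 = 77.8, rate = 2.9+10 = 12.9).
Mode = (α−1)/β = 76.8/12.9 = 5.953.
Mean = α/β = 77.8/12.9 = 6.031.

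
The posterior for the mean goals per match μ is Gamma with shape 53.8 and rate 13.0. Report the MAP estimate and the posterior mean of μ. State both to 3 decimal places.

MAP = 4.062, posterior mean = 4.138

Mode = (α−1)/β = 52.8/13.0 = 4.062.
Mean = α/β = 53.8/13.0 = 4.138.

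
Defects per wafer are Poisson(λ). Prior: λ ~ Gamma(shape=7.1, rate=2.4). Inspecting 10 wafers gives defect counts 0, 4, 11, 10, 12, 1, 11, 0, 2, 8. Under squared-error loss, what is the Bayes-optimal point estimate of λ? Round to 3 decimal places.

Σ counts = 59. Posterior: Gamma(shape = 7.1+59 = 66.1, rate = 2.4+10 = 12.4).
Mode = (α−1)/β = 65.1/12.4 = 5.250.
Mean = α/β = 66.1/12.4 = 5.331.
Squared-error loss ⇒ the optimal estimator is the posterior mean.

5.331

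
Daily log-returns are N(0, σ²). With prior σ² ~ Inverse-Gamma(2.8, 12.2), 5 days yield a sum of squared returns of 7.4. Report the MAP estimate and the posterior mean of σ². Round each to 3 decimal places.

Posterior: Inverse-Gamma(shape = 2.8+5/2 = 5.3, scale = 12.2+7.4/2 = 15.9).
Mode = β/(α+1) = 15.9/6.3 = 2.524.
Mean = β/(α−1) = 15.9/4.3 = 3.698.

MAP = 2.524, posterior mean = 3.698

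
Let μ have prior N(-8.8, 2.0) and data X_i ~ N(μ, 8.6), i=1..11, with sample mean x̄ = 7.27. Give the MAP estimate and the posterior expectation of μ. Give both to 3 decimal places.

Posterior for μ is Normal. Precision-weighted mean: (1/2.0·-8.8 + 11/8.6·7.27) / (1/2.0 + 11/8.6) = 2.754.
A Normal posterior is symmetric, so mode = mean.

MAP = 2.754, posterior mean = 2.754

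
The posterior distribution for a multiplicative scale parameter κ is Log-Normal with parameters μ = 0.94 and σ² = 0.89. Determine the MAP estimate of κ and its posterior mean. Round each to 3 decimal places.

κ_MAP = 1.051, E[κ|data] = 3.995

Mode = exp(μ − σ²) = exp(0.05) = 1.051.
Mean = exp(μ + σ²/2) = exp(1.385) = 3.995.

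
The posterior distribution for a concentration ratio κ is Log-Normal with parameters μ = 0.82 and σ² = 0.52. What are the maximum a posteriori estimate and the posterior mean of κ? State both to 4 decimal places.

Mode = exp(μ − σ²) = exp(0.30) = 1.3499.
Mean = exp(μ + σ²/2) = exp(1.080) = 2.9447.

MAP = 1.3499, posterior mean = 2.9447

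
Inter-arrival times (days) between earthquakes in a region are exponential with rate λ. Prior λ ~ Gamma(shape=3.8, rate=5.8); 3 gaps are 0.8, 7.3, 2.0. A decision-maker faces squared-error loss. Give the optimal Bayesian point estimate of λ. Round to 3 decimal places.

Σ times = 10.1. Posterior: Gamma(shape = 3.8+3 = 6.8, rate = 5.8+10.1 = 15.9).
Mode = (α−1)/β = 5.8/15.9 = 0.365.
Mean = α/β = 6.8/15.9 = 0.428.
Squared-error loss ⇒ the optimal estimator is the posterior mean.

0.428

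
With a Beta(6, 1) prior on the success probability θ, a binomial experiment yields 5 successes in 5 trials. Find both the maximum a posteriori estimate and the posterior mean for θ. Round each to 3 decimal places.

θ_MAP = 1.000, E[θ|data] = 0.917

Posterior: Beta(6+5, 1+0) = Beta(11, 1).
Since β = 1 ≤ 1 and α > 1, the Beta density is monotone increasing on [0,1]; the mode is at 1.
Mean = 11/(11+1) = 0.917.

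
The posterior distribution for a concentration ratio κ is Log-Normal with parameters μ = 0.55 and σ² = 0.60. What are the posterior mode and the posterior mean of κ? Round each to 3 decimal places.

MAP = 0.951, posterior mean = 2.340

Mode = exp(μ − σ²) = exp(-0.05) = 0.951.
Mean = exp(μ + σ²/2) = exp(0.850) = 2.340.
The mean is pulled above the mode by the posterior's right skew.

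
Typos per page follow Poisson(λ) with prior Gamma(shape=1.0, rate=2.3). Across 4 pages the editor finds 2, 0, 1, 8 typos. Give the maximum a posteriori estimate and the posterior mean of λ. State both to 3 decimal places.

MAP = 1.746, posterior mean = 1.905

Σ counts = 11. Posterior: Gamma(shape = 1.0+11 = 12.0, rate = 2.3+4 = 6.3).
Mode = (α−1)/β = 11.0/6.3 = 1.746.
Mean = α/β = 12.0/6.3 = 1.905.
The mean is pulled above the mode by the posterior's right skew.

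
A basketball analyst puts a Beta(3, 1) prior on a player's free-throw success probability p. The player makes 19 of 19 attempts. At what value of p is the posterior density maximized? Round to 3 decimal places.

Posterior: Beta(3+19, 1+0) = Beta(22, 1).
Since β = 1 ≤ 1 and α > 1, the Beta density is monotone increasing on [0,1]; the mode is at 1.
Mean = 22/(22+1) = 0.957.
This is the posterior mode — the MAP estimate.

1.000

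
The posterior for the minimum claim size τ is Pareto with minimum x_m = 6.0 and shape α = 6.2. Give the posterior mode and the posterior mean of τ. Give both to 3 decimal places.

The Pareto density is strictly decreasing on [x_m, ∞), so the mode is x_m = 6.000.
Mean = α·x_m/(α−1) = 6.2·6.0/5.2 = 7.154.
Right-skewed posterior ⇒ mode < mean.

posterior mode = 6.000, posterior mean = 7.154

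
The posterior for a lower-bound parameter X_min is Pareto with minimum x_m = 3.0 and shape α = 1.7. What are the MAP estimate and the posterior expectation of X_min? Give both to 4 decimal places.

The Pareto density is strictly decreasing on [x_m, ∞), so the mode is x_m = 3.0000.
Mean = α·x_m/(α−1) = 1.7·3.0/0.7 = 7.2857.
The posterior is right-skewed, so the mean exceeds the mode.

MAP = 3.0000; posterior mean = 7.2857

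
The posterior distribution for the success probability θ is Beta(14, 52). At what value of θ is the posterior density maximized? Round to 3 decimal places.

0.203

Mode = (14−1)/(14+52−2) = 13/64 = 0.203.
Mean = 14/(14+52) = 14/66 = 0.212.
This is the posterior mode — the MAP estimate.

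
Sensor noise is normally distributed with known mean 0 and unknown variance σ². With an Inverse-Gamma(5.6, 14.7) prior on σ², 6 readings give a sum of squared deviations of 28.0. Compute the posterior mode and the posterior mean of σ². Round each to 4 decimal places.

Posterior: Inverse-Gamma(shape = 5.6+6/2 = 8.6, scale = 14.7+28.0/2 = 28.7).
Mode = β/(α+1) = 28.7/9.6 = 2.9896.
Mean = β/(α−1) = 28.7/7.6 = 3.7763.

MAP = 2.9896, posterior mean = 3.7763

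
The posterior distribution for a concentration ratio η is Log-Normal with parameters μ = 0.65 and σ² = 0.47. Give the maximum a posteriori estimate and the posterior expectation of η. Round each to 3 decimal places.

MAP: 1.197. Posterior mean: 2.423.

Mode = exp(μ − σ²) = exp(0.18) = 1.197.
Mean = exp(μ + σ²/2) = exp(0.885) = 2.423.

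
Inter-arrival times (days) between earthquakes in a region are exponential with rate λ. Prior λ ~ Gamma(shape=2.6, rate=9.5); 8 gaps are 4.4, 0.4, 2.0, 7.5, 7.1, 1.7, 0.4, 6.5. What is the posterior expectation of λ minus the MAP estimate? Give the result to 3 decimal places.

Σ times = 30.0. Posterior: Gamma(shape = 2.6+8 = 10.6, rate = 9.5+30.0 = 39.5).
Mode = (α−1)/β = 9.6/39.5 = 0.243.
Mean = α/β = 10.6/39.5 = 0.268.
Difference = 0.268 − 0.243 = 0.025.

0.025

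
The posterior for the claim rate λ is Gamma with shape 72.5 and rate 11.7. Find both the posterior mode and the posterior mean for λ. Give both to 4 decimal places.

Mode = (α−1)/β = 71.5/11.7 = 6.1111.
Mean = α/β = 72.5/11.7 = 6.1966.

MAP = 6.1111, posterior mean = 6.1966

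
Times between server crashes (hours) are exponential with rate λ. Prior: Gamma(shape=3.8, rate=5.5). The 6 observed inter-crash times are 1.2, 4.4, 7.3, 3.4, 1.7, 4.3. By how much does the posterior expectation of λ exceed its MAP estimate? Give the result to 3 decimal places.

Σ times = 22.3. Posterior: Gamma(shape = 3.8+6 = 9.8, rate = 5.5+22.3 = 27.8).
Mode = (α−1)/β = 8.8/27.8 = 0.317.
Mean = α/β = 9.8/27.8 = 0.353.
Difference = 0.353 − 0.317 = 0.036.
Right-skewed posterior ⇒ mode < mean.

0.036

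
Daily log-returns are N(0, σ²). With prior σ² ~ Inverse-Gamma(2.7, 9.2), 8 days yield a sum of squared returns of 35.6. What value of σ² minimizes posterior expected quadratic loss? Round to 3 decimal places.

4.737

Posterior: Inverse-Gamma(shape = 2.7+8/2 = 6.7, scale = 9.2+35.6/2 = 27.0).
Mode = β/(α+1) = 27.0/7.7 = 3.506.
Mean = β/(α−1) = 27.0/5.7 = 4.737.
Quadratic loss ⇒ the optimal estimator is the posterior mean.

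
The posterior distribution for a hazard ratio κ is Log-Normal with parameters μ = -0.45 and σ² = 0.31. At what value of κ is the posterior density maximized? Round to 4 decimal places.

Mode = exp(μ − σ²) = exp(-0.76) = 0.4677.
Mean = exp(μ + σ²/2) = exp(-0.295) = 0.7445.
This is the posterior mode — the MAP estimate.

0.4677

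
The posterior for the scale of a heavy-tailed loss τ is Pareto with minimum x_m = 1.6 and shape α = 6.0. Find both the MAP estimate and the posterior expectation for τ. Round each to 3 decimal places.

MAP: 1.600. Posterior mean: 1.920.

The Pareto density is strictly decreasing on [x_m, ∞), so the mode is x_m = 1.600.
Mean = α·x_m/(α−1) = 6.0·1.6/5.0 = 1.920.
Right-skewed posterior ⇒ mode < mean.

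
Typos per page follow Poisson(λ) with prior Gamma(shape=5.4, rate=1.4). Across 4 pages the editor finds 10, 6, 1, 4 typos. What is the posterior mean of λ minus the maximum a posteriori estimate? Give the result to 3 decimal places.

Σ counts = 21. Posterior: Gamma(shape = 5.4+21 = 26.4, rate = 1.4+4 = 5.4).
Mode = (α−1)/β = 25.4/5.4 = 4.704.
Mean = α/β = 26.4/5.4 = 4.889.
Difference = 4.889 − 4.704 = 0.185.
Right-skewed posterior ⇒ mode < mean.

0.185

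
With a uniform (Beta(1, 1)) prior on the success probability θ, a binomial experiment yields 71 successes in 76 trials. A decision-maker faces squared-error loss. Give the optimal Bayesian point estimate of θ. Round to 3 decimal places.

0.923

Posterior: Beta(1+71, 1+5) = Beta(72, 6).
Mode = (72−1)/(72+6−2) = 71/76 = 0.934.
With a flat prior the MAP equals the MLE, 71/76.
Mean = 72/(72+6) = 72/78 = 0.923.
Squared-error loss ⇒ the optimal estimator is the posterior mean.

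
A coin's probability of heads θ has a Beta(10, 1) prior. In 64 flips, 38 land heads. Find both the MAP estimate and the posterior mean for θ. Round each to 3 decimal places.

MAP estimate = 0.644, posterior mean = 0.640

Posterior: Beta(10+38, 1+26) = Beta(48, 27).
Mode = (48−1)/(48+27−2) = 47/73 = 0.644.
Mean = 48/(48+27) = 48/75 = 0.640.
The mean is pulled below the mode by the posterior's left skew.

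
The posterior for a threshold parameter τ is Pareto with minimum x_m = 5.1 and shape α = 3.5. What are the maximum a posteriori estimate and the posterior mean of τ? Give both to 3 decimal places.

maximum a posteriori estimate = 5.100, posterior mean = 7.140

The Pareto density is strictly decreasing on [x_m, ∞), so the mode is x_m = 5.100.
Mean = α·x_m/(α−1) = 3.5·5.1/2.5 = 7.140.
The posterior is right-skewed, so the mean exceeds the mode.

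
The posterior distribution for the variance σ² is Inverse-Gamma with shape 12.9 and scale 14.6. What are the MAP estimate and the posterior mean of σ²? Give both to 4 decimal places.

Mode = β/(α+1) = 14.6/13.9 = 1.0504.
Mean = β/(α−1) = 14.6/11.9 = 1.2269.
Right-skewed posterior ⇒ mode < mean.

MAP = 1.0504; posterior mean = 1.2269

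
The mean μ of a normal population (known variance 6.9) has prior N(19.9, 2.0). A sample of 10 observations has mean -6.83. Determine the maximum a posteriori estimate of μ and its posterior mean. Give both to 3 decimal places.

Posterior for μ is Normal. Precision-weighted mean: (1/2.0·19.9 + 10/6.9·-6.83) / (1/2.0 + 10/6.9) = 0.026.
A Normal posterior is symmetric, so mode = mean.

MAP: 0.026. Posterior mean: 0.026.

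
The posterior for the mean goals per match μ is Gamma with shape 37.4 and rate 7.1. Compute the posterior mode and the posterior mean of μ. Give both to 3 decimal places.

MAP = 5.127, posterior mean = 5.268

Mode = (α−1)/β = 36.4/7.1 = 5.127.
Mean = α/β = 37.4/7.1 = 5.268.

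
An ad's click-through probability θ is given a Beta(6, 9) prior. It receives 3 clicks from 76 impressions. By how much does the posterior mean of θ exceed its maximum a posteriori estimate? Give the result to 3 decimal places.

0.009

Posterior: Beta(6+3, 9+73) = Beta(9, 82).
Mode = (9−1)/(9+82−2) = 8/89 = 0.090.
Mean = 9/(9+82) = 9/91 = 0.099.
Difference = 0.099 − 0.090 = 0.009.
Right-skewed posterior ⇒ mode < mean.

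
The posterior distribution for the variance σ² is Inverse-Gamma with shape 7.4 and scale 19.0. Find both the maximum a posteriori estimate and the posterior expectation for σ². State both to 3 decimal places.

σ²_MAP = 2.262, E[σ²|data] = 2.969

Mode = β/(α+1) = 19.0/8.4 = 2.262.
Mean = β/(α−1) = 19.0/6.4 = 2.969.
Mean > mode: the posterior has a right tail.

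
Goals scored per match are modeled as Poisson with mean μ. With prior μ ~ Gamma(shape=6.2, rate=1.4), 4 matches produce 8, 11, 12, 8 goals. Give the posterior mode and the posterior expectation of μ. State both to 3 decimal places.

Σ counts = 39. Posterior: Gamma(shape = 6.2+39 = 45.2, rate = 1.4+4 = 5.4).
Mode = (α−1)/β = 44.2/5.4 = 8.185.
Mean = α/β = 45.2/5.4 = 8.370.

μ_MAP = 8.185, E[μ|data] = 8.370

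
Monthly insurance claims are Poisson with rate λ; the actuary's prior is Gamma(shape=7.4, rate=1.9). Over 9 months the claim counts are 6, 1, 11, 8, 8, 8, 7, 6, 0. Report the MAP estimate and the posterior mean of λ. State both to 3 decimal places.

λ_MAP = 5.633, E[λ|data] = 5.725

Σ counts = 55. Posterior: Gamma(shape = 7.4+55 = 62.4, rate = 1.9+9 = 10.9).
Mode = (α−1)/β = 61.4/10.9 = 5.633.
Mean = α/β = 62.4/10.9 = 5.725.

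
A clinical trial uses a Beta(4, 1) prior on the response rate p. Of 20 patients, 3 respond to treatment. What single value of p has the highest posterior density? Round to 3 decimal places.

Posterior: Beta(4+3, 1+17) = Beta(7, 18).
Mode = (7−1)/(7+18−2) = 6/23 = 0.261.
Mean = 7/(7+18) = 7/25 = 0.280.
This is the posterior mode — the MAP estimate.

0.261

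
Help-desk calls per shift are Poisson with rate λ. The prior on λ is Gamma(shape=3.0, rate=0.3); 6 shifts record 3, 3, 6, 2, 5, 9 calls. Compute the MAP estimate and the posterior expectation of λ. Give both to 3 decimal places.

MAP = 4.762, posterior mean = 4.921

Σ counts = 28. Posterior: Gamma(shape = 3.0+28 = 31.0, rate = 0.3+6 = 6.3).
Mode = (α−1)/β = 30.0/6.3 = 4.762.
Mean = α/β = 31.0/6.3 = 4.921.
Mean > mode: the posterior has a right tail.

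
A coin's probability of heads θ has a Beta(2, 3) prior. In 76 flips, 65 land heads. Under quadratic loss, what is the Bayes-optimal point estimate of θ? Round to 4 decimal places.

Posterior: Beta(2+65, 3+11) = Beta(67, 14).
Mode = (67−1)/(67+14−2) = 66/79 = 0.8354.
Mean = 67/(67+14) = 67/81 = 0.8272.
Quadratic loss ⇒ the optimal estimator is the posterior mean.

0.8272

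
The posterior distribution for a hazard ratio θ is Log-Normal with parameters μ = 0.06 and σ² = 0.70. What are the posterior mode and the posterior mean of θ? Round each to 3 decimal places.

posterior mode = 0.527, posterior mean = 1.507

Mode = exp(μ − σ²) = exp(-0.64) = 0.527.
Mean = exp(μ + σ²/2) = exp(0.410) = 1.507.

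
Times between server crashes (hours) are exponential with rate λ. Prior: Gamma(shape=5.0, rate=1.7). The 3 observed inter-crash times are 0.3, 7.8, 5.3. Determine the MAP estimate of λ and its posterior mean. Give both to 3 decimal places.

MAP = 0.464; posterior mean = 0.530

Σ times = 13.4. Posterior: Gamma(shape = 5.0+3 = 8.0, rate = 1.7+13.4 = 15.1).
Mode = (α−1)/β = 7.0/15.1 = 0.464.
Mean = α/β = 8.0/15.1 = 0.530.
Mean > mode: the posterior has a right tail.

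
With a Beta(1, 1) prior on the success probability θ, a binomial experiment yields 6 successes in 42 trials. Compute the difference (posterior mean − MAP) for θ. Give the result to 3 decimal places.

Posterior: Beta(1+6, 1+36) = Beta(7, 37).
Mode = (7−1)/(7+37−2) = 6/42 = 0.143.
With a flat prior the MAP equals the MLE, 6/42.
Mean = 7/(7+37) = 7/44 = 0.159.
Difference = 0.159 − 0.143 = 0.016.
The mean is pulled above the mode by the posterior's right skew.

0.016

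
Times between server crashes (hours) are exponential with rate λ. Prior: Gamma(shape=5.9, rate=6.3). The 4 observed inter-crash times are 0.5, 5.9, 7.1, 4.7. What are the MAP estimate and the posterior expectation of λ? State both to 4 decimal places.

λ_MAP = 0.3633, E[λ|data] = 0.4041

Σ times = 18.2. Posterior: Gamma(shape = 5.9+4 = 9.9, rate = 6.3+18.2 = 24.5).
Mode = (α−1)/β = 8.9/24.5 = 0.3633.
Mean = α/β = 9.9/24.5 = 0.4041.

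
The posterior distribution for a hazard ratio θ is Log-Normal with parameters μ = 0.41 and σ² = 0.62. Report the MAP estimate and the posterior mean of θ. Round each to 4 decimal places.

Mode = exp(μ − σ²) = exp(-0.21) = 0.8106.
Mean = exp(μ + σ²/2) = exp(0.720) = 2.0544.

MAP = 0.8106, posterior mean = 2.0544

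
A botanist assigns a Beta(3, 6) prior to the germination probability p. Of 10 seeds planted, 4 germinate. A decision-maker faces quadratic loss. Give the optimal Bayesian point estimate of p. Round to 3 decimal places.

Posterior: Beta(3+4, 6+6) = Beta(7, 12).
Mode = (7−1)/(7+12−2) = 6/17 = 0.353.
Mean = 7/(7+12) = 7/19 = 0.368.
Quadratic loss ⇒ the optimal estimator is the posterior mean.

0.368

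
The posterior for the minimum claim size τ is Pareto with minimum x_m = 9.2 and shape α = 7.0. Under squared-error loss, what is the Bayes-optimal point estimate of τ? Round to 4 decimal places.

10.7333

The Pareto density is strictly decreasing on [x_m, ∞), so the mode is x_m = 9.2000.
Mean = α·x_m/(α−1) = 7.0·9.2/6.0 = 10.7333.
Squared-error loss ⇒ the optimal estimator is the posterior mean.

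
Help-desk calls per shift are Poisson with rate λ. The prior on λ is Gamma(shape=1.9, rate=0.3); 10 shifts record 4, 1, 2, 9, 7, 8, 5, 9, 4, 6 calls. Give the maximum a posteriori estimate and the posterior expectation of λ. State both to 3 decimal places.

Σ counts = 55. Posterior: Gamma(shape = 1.9+55 = 56.9, rate = 0.3+10 = 10.3).
Mode = (α−1)/β = 55.9/10.3 = 5.427.
Mean = α/β = 56.9/10.3 = 5.524.

maximum a posteriori estimate = 5.427, posterior expectation = 5.524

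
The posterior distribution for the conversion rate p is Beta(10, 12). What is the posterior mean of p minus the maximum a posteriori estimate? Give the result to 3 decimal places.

0.005

Mode = (10−1)/(10+12−2) = 9/20 = 0.450.
Mean = 10/(10+12) = 10/22 = 0.455.
Difference = 0.455 − 0.450 = 0.005.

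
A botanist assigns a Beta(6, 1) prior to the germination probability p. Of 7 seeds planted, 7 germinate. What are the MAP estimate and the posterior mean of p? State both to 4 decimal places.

Posterior: Beta(6+7, 1+0) = Beta(13, 1).
Since β = 1 ≤ 1 and α > 1, the Beta density is monotone increasing on [0,1]; the mode is at 1.
Mean = 13/(13+1) = 0.9286.

MAP: 1.0000. Posterior mean: 0.9286.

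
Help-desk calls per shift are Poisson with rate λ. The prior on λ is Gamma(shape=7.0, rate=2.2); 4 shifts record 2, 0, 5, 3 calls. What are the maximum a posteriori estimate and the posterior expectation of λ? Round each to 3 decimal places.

Σ counts = 10. Posterior: Gamma(shape = 7.0+10 = 17.0, rate = 2.2+4 = 6.2).
Mode = (α−1)/β = 16.0/6.2 = 2.581.
Mean = α/β = 17.0/6.2 = 2.742.
The mean is pulled above the mode by the posterior's right skew.

MAP = 2.581; posterior mean = 2.742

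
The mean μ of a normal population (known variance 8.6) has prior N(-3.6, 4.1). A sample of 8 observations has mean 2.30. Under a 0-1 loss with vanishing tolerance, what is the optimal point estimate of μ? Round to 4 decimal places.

1.0744

Posterior for μ is Normal. Precision-weighted mean: (1/4.1·-3.6 + 8/8.6·2.30) / (1/4.1 + 8/8.6) = 1.0744.
A Normal posterior is symmetric, so mode = mean.
This is the posterior mode — the MAP estimate.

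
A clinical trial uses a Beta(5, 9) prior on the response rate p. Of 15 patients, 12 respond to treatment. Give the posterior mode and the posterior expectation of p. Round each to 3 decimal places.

Posterior: Beta(5+12, 9+3) = Beta(17, 12).
Mode = (17−1)/(17+12−2) = 16/27 = 0.593.
Mean = 17/(17+12) = 17/29 = 0.586.
Mode > mean: the posterior has a left tail.

posterior mode = 0.593, posterior expectation = 0.586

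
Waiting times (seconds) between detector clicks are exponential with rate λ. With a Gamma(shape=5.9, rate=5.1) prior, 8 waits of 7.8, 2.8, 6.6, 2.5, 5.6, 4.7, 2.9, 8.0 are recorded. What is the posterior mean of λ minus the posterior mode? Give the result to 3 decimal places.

0.022

Σ times = 40.9. Posterior: Gamma(shape = 5.9+8 = 13.9, rate = 5.1+40.9 = 46.0).
Mode = (α−1)/β = 12.9/46.0 = 0.280.
Mean = α/β = 13.9/46.0 = 0.302.
Difference = 0.302 − 0.280 = 0.022.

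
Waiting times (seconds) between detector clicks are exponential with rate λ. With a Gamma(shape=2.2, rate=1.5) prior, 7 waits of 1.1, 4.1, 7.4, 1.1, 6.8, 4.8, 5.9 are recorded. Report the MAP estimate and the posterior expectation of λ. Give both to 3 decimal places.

MAP = 0.251; posterior mean = 0.281

Σ times = 31.2. Posterior: Gamma(shape = 2.2+7 = 9.2, rate = 1.5+31.2 = 32.7).
Mode = (α−1)/β = 8.2/32.7 = 0.251.
Mean = α/β = 9.2/32.7 = 0.281.
Mean > mode: the posterior has a right tail.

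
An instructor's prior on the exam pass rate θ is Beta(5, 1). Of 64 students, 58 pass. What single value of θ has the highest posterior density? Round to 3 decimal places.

Posterior: Beta(5+58, 1+6) = Beta(63, 7).
Mode = (63−1)/(63+7−2) = 62/68 = 0.912.
Mean = 63/(63+7) = 63/70 = 0.900.
This is the posterior mode — the MAP estimate.

0.912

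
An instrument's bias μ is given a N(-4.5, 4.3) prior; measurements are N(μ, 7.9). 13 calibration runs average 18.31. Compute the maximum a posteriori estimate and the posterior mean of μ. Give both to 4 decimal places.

MAP: 15.4856. Posterior mean: 15.4856.

Posterior for μ is Normal. Precision-weighted mean: (1/4.3·-4.5 + 13/7.9·18.31) / (1/4.3 + 13/7.9) = 15.4856.
A Normal posterior is symmetric, so mode = mean.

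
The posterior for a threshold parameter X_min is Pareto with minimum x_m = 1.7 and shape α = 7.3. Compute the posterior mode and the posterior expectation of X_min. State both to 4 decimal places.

posterior mode = 1.7000, posterior expectation = 1.9698

The Pareto density is strictly decreasing on [x_m, ∞), so the mode is x_m = 1.7000.
Mean = α·x_m/(α−1) = 7.3·1.7/6.3 = 1.9698.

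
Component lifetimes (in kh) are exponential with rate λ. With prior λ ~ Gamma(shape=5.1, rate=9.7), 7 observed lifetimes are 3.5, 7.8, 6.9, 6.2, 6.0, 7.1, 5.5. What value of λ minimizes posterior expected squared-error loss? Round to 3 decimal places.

Σ times = 43.0. Posterior: Gamma(shape = 5.1+7 = 12.1, rate = 9.7+43.0 = 52.7).
Mode = (α−1)/β = 11.1/52.7 = 0.211.
Mean = α/β = 12.1/52.7 = 0.230.
Squared-error loss ⇒ the optimal estimator is the posterior mean.

0.230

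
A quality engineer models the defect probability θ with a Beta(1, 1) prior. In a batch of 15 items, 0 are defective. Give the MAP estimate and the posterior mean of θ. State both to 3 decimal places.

Posterior: Beta(1+0, 1+15) = Beta(1, 16).
Since α = 1 ≤ 1 and β > 1, the Beta density is monotone decreasing on [0,1]; the mode is at 0.
Mean = 1/(1+16) = 0.059.
Right-skewed posterior ⇒ mode < mean.

MAP = 0.000, posterior mean = 0.059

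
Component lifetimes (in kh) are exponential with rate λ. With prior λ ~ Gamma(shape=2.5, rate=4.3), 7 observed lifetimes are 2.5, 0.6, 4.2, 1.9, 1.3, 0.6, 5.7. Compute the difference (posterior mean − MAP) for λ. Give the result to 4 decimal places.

Σ times = 16.8. Posterior: Gamma(shape = 2.5+7 = 9.5, rate = 4.3+16.8 = 21.1).
Mode = (α−1)/β = 8.5/21.1 = 0.4028.
Mean = α/β = 9.5/21.1 = 0.4502.
Difference = 0.4502 − 0.4028 = 0.0474.
Right-skewed posterior ⇒ mode < mean.

0.0474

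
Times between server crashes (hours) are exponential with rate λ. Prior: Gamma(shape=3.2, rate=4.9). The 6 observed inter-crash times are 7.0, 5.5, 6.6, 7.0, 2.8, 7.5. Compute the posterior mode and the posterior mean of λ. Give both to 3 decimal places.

MAP = 0.199; posterior mean = 0.223

Σ times = 36.4. Posterior: Gamma(shape = 3.2+6 = 9.2, rate = 4.9+36.4 = 41.3).
Mode = (α−1)/β = 8.2/41.3 = 0.199.
Mean = α/β = 9.2/41.3 = 0.223.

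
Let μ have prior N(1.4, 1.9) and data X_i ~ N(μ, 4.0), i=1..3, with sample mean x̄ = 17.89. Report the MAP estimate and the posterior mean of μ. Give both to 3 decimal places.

MAP estimate = 11.090, posterior mean = 11.090

Posterior for μ is Normal. Precision-weighted mean: (1/1.9·1.4 + 3/4.0·17.89) / (1/1.9 + 3/4.0) = 11.090.
A Normal posterior is symmetric, so mode = mean.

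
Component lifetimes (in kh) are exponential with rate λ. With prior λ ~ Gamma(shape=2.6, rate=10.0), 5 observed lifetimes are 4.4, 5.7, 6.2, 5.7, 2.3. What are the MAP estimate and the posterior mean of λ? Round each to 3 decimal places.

Σ times = 24.3. Posterior: Gamma(shape = 2.6+5 = 7.6, rate = 10.0+24.3 = 34.3).
Mode = (α−1)/β = 6.6/34.3 = 0.192.
Mean = α/β = 7.6/34.3 = 0.222.
Mean > mode: the posterior has a right tail.

MAP = 0.192; posterior mean = 0.222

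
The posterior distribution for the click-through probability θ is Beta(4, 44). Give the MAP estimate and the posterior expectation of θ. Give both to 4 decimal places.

Mode = (4−1)/(4+44−2) = 3/46 = 0.0652.
Mean = 4/(4+44) = 4/48 = 0.0833.

MAP = 0.0652; posterior mean = 0.0833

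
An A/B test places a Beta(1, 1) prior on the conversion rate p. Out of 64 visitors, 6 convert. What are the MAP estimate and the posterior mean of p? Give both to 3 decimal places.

Posterior: Beta(1+6, 1+58) = Beta(7, 59).
Mode = (7−1)/(7+59−2) = 6/64 = 0.094.
With a flat prior the MAP equals the MLE, 6/64.
Mean = 7/(7+59) = 7/66 = 0.106.

p_MAP = 0.094, E[p|data] = 0.106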